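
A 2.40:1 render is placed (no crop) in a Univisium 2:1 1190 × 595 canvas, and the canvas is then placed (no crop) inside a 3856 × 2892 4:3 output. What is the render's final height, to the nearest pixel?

First fit — 2.40:1 into 1190×595 spans the width: 1190.00 × 495.83.
The Univisium 2:1 canvas is width-limited in 3856×2892, giving 3856.00 × 1928.00; scale factor 3.2403.
The render scales with it: height 495.83 × 3.2403 ≈ 1606.67.

1607 px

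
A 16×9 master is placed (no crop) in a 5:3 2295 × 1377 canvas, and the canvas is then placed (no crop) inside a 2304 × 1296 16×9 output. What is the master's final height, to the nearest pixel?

16×9 in 2295×1377: fills the width, so the master is 2295.00 × 1290.94.
The 5:3 canvas is height-limited in 2304×1296, giving 2160.00 × 1296.00; scale factor 0.9412.
The master scales with it: height 1290.94 × 0.9412 ≈ 1215.00.

1215 px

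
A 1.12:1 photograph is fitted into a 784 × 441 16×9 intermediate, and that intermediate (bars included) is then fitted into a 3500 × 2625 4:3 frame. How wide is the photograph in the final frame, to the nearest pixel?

2205 px

Inside the 784×441 canvas the photograph is height-limited at 493.92 × 441.00.
Second fit — the 16×9 canvas into 3500×2625 spans the width: 3500.00 × 1968.75 (×4.4643 from 784×441).
So the photograph's width is 493.92 × 4.4643 ≈ 2205.00.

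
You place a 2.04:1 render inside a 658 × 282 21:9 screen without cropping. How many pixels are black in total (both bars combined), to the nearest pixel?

Since 2.040 < 2.333, the render is height-limited.
That makes the image 575.2800 px wide (282 × 2.040).
Black = 658 − 575.2800 = 82.7200 px.
That's 82.7200 × 282 ≈ 23327 black pixels.

23327 pixels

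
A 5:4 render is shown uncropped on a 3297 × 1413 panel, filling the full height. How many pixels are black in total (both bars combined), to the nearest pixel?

2162950 pixels

The render is 1413 × 5/4 ≈ 1766.2500 px wide.
3297 − 1766.2500 = 1530.7500 px of bars.
Across the 1413-px span: 1530.7500 × 1413 ≈ 2162950 px.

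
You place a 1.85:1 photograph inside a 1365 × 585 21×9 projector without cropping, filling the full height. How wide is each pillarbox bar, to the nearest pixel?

141 px

That makes the image 1082.25 px wide (585 × 1.850).
Black = 1365 − 1082.25 = 282.75 px, or 141.38 per bar.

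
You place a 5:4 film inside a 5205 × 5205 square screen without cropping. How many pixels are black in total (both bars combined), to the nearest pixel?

5418405 pixels

Since 1.250 > 1.000, the film is width-limited.
The film is 5205 × 4/5 ≈ 4164.0000 px tall.
5205 − 4164.0000 = 1041.0000 px of bars.
Bar area = 1041.0000 × 5205 ≈ 5418405 px.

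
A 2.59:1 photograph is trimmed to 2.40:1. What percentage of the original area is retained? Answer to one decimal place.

2.40:1 is narrower than 2.59:1, so the crop keeps the full height and trims the width.
Fraction kept = (2.400)/(2.590) ≈ 92.66%.

92.7%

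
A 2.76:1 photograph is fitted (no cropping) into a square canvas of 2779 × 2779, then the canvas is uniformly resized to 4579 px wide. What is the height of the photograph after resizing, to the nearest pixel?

In the 2779×2779 frame the photograph fills the width: height = 2779 / 2.760 ≈ 1006.88 px.
Scaling 2779 → 4579 is ×1.6477, so the height becomes 1006.88 × 1.6477 ≈ 1659.06 px.

1659 px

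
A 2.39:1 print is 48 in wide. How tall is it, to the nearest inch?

20 in

Height = 48 / 2.390 = 20.08.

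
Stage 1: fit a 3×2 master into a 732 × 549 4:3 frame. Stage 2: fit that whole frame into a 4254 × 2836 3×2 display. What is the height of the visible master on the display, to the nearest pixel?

2521 px

First fit — 3×2 into 732×549 spans the width: 732.00 × 488.00.
4:3 in 4254×2836: fills the height, so the intermediate becomes 3781.33 × 2836.00 — a scale of ×5.1658.
So the master's height is 488.00 × 5.1658 ≈ 2520.89.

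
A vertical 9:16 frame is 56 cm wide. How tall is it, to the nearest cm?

At vertical 9:16, 56·16/9 ≈ 99.56.

100 cm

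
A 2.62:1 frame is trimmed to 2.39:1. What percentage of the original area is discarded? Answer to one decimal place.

2.39:1 is narrower than 2.62:1, so the crop keeps the full height and trims the width.
Area ratio = (2.390)/(2.620) = 91.22%; the remaining 8.78% is cropped out.

8.8%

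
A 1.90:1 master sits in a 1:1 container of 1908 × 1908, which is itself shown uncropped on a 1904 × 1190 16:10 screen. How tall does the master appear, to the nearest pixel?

Inside the 1908×1908 canvas the master is width-limited at 1908.00 × 1004.21.
1:1 in 1904×1190: fills the height, so the intermediate becomes 1190.00 × 1190.00 — a scale of ×0.6237.
So the master's height is 1004.21 × 0.6237 ≈ 626.32.

626 px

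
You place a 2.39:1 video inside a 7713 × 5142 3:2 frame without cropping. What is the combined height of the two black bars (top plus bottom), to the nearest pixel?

1915 px

2.39:1 (2.390) > 3:2 (1.500), so the video fills the width.
Content height = 7713 / 2.390 ≈ 3227.20 px.
5142 − 3227.20 = 1914.80 px of bars.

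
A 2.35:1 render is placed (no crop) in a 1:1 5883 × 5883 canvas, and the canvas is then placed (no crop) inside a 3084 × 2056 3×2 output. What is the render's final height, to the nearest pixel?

875 px

First fit — 2.35:1 into 5883×5883 spans the width: 5883.00 × 2503.40.
Second fit — the 1:1 canvas into 3084×2056 spans the height: 2056.00 × 2056.00 (×0.3495 from 5883×5883).
Applying the same ×0.3495: 2503.40 → 874.89.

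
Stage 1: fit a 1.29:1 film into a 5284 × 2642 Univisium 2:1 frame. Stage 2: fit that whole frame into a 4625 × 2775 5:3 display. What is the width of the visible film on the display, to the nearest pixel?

2983 px

First fit — 1.29:1 into 5284×2642 spans the height: 3408.18 × 2642.00.
Second fit — the Univisium 2:1 canvas into 4625×2775 spans the width: 4625.00 × 2312.50 (×0.8753 from 5284×2642).
So the film's width is 3408.18 × 0.8753 ≈ 2983.12.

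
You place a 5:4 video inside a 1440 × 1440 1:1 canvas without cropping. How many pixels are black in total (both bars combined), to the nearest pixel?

Since 1.250 > 1.000, the video is width-limited.
That makes the image 1152.0000 px tall (1440 × 4/5).
1440 − 1152.0000 = 288.0000 px of bars.
Bar area = 288.0000 × 1440 ≈ 414720 px.

414720 pixels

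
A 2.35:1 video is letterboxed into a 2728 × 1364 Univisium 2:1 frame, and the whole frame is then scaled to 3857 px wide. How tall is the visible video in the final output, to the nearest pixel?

1641 px

At 2728×1364 the video is width-limited, so height = 2728 / 2.350 ≈ 1160.85 px.
The frame scales by 3857/2728 = 1.4139; 1160.85 × 1.4139 ≈ 1641.28 px.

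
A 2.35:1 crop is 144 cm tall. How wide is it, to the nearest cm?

Width = 144 × 2.350 = 338.40.

338 cm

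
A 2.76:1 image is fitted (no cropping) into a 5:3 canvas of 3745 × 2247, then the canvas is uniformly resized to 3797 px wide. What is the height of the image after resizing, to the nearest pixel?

In the 3745×2247 frame the image fills the width: height = 3745 / 2.760 ≈ 1356.88 px.
Scaling 3745 → 3797 is ×1.0139, so the height becomes 1356.88 × 1.0139 ≈ 1375.72 px.

1376 px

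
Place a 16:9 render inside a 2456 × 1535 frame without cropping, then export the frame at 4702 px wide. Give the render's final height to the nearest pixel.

2645 px

At 2456×1535 the render is width-limited, so height = 2456 × 9/16 ≈ 1381.50 px.
Scaling 2456 → 4702 is ×1.9145, so the height becomes 1381.50 × 1.9145 ≈ 2644.88 px.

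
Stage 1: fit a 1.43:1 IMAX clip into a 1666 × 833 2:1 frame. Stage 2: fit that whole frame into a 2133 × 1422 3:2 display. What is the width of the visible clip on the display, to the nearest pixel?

Inside the 1666×833 canvas the clip is height-limited at 1191.19 × 833.00.
2:1 in 2133×1422: fills the width, so the intermediate becomes 2133.00 × 1066.50 — a scale of ×1.2803.
So the clip's width is 1191.19 × 1.2803 ≈ 1525.10.

1525 px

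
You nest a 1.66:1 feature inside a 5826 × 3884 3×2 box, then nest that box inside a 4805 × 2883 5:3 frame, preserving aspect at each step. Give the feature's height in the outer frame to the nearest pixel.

First fit — 1.66:1 into 5826×3884 spans the width: 5826.00 × 3509.64.
3×2 in 4805×2883: fills the height, so the intermediate becomes 4324.50 × 2883.00 — a scale of ×0.7423.
The feature scales with it: height 3509.64 × 0.7423 ≈ 2605.12.

2605 px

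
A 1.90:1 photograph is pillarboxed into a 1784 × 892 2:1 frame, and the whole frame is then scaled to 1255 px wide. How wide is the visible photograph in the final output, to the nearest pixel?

Fitted into 1784×892, the photograph spans the height; its width is 892 × 1.900 ≈ 1694.80 px.
Scaling 1784 → 1255 is ×0.7035, so the width becomes 1694.80 × 0.7035 ≈ 1192.25 px.

1192 px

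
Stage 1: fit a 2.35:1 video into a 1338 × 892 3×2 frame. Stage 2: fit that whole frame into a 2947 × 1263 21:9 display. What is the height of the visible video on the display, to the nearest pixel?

806 px

2.35:1 in 1338×892: fills the width, so the video is 1338.00 × 569.36.
3×2 in 2947×1263: fills the height, so the intermediate becomes 1894.50 × 1263.00 — a scale of ×1.4159.
So the video's height is 569.36 × 1.4159 ≈ 806.17.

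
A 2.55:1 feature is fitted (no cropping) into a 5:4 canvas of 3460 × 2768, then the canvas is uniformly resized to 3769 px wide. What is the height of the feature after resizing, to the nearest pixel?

In the 3460×2768 frame the feature fills the width: height = 3460 / 2.550 ≈ 1356.86 px.
Scaling 3460 → 3769 is ×1.0893, so the height becomes 1356.86 × 1.0893 ≈ 1478.04 px.

1478 px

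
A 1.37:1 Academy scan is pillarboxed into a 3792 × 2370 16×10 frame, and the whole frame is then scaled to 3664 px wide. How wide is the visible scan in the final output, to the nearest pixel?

3137 px

At 3792×2370 the scan is height-limited, so width = 2370 × 1.370 ≈ 3246.90 px.
The frame scales by 3664/3792 = 0.9662; 3246.90 × 0.9662 ≈ 3137.30 px.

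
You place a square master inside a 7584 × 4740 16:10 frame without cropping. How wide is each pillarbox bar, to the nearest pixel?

Since 1.000 < 1.600, the master is height-limited.
The master is 4740 × 1/1 ≈ 4740.00 px wide.
Black = 7584 − 4740.00 = 2844.00 px, or 1422.00 per bar.

1422 px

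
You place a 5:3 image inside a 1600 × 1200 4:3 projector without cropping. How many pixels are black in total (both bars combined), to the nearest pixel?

384000 pixels

5:3 (1.667) > 4:3 (1.333), so the image fills the width.
The image is 1600 × 3/5 ≈ 960.0000 px tall.
1200 − 960.0000 = 240.0000 px of bars.
Bar area = 240.0000 × 1600 ≈ 384000 px.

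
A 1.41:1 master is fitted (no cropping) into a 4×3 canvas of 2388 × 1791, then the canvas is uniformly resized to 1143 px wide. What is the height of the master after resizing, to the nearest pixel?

Fitted into 2388×1791, the master spans the width; its height is 2388 / 1.410 ≈ 1693.62 px.
Resizing to 1143 px wide multiplies everything by 0.4786: 1693.62 → 810.64 px.

811 px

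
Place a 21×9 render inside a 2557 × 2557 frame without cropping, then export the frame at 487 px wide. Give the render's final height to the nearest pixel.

209 px

In the 2557×2557 frame the render fills the width: height = 2557 × 9/21 ≈ 1095.86 px.
Scaling 2557 → 487 is ×0.1905, so the height becomes 1095.86 × 0.1905 ≈ 208.71 px.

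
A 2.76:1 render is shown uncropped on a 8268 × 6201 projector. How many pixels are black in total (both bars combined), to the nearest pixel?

2.76:1 is wider than 4×3, so it spans the full width.
That makes the image 2995.6522 px tall (8268 / 2.760).
Black = 6201 − 2995.6522 = 3205.3478 px.
That's 3205.3478 × 8268 ≈ 26501816 black pixels.

26501816 pixels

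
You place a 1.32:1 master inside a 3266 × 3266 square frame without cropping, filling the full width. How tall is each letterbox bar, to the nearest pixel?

396 px

Content height = 3266 / 1.320 ≈ 2474.24 px.
Black = 3266 − 2474.24 = 791.76 px, or 395.88 per bar.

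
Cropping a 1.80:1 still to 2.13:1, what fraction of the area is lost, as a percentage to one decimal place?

15.5%

The width stays; only height is cut (since 2.13:1 is wider than 1.80:1).
Area ratio = (1.800)/(2.130) = 84.51%; the remaining 15.49% is cropped out.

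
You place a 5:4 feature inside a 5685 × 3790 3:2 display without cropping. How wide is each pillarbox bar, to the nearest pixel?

5:4 is narrower than 3:2, so it spans the full height.
Content width = 3790 × 5/4 ≈ 4737.50 px.
5685 − 4737.50 = 947.50 px of bars (473.75 each).

474 px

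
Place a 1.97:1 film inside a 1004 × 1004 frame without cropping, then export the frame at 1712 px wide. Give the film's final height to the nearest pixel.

869 px

At 1004×1004 the film is width-limited, so height = 1004 / 1.970 ≈ 509.64 px.
Resizing to 1712 px wide multiplies everything by 1.7052: 509.64 → 869.04 px.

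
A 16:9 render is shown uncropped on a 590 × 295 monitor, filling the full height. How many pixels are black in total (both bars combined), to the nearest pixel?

19339 pixels

That makes the image 524.4444 px wide (295 × 16/9).
Black = 590 − 524.4444 = 65.5556 px.
That's 65.5556 × 295 ≈ 19339 black pixels.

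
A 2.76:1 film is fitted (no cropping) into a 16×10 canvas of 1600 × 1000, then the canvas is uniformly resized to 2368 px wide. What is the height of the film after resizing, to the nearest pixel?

858 px

In the 1600×1000 frame the film fills the width: height = 1600 / 2.760 ≈ 579.71 px.
The frame scales by 2368/1600 = 1.4800; 579.71 × 1.4800 ≈ 857.97 px.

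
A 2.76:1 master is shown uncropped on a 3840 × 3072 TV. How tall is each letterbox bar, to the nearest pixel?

2.76:1 is wider than 5:4, so it spans the full width.
The master is 3840 / 2.760 ≈ 1391.30 px tall.
Black = 3072 − 1391.30 = 1680.70 px, or 840.35 per bar.

840 px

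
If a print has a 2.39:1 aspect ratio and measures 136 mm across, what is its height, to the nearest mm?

57 mm

136 / 2.390 = 56.90.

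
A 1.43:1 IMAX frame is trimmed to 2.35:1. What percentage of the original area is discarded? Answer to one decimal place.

39.1%

Going from 1.43:1 IMAX to 2.35:1 means cutting height while keeping width.
Area ratio = (1.430)/(2.350) = 60.85%; the remaining 39.15% is cropped out.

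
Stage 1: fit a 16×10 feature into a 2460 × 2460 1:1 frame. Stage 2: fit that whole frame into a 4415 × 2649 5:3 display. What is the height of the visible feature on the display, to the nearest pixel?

First fit — 16×10 into 2460×2460 spans the width: 2460.00 × 1537.50.
The 1:1 canvas is height-limited in 4415×2649, giving 2649.00 × 2649.00; scale factor 1.0768.
The feature scales with it: height 1537.50 × 1.0768 ≈ 1655.62.

1656 px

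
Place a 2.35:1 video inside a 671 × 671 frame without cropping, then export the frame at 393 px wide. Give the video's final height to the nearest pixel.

167 px

In the 671×671 frame the video fills the width: height = 671 / 2.350 ≈ 285.53 px.
Scaling 671 → 393 is ×0.5857, so the height becomes 285.53 × 0.5857 ≈ 167.23 px.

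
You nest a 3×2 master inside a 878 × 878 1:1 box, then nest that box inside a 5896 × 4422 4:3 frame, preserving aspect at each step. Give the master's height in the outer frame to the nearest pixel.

Inside the 878×878 canvas the master is width-limited at 878.00 × 585.33.
Second fit — the 1:1 canvas into 5896×4422 spans the height: 4422.00 × 4422.00 (×5.0364 from 878×878).
So the master's height is 585.33 × 5.0364 ≈ 2948.00.

2948 px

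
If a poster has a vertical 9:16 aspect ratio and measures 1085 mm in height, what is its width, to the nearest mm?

610 mm

Width = 1085 × 9/16 = 610.31.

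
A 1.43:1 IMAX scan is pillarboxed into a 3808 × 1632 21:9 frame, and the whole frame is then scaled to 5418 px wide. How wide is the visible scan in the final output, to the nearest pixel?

Fitted into 3808×1632, the scan spans the height; its width is 1632 × 1.430 ≈ 2333.76 px.
Scaling 3808 → 5418 is ×1.4228, so the width becomes 2333.76 × 1.4228 ≈ 3320.46 px.

3320 px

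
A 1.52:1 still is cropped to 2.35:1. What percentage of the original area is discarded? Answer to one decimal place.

35.3%

The width stays; only height is cut (since 2.35:1 is wider than 1.52:1).
(1.520)/(2.350) ≈ 0.647 of the area survives, leaving 35.32% discarded.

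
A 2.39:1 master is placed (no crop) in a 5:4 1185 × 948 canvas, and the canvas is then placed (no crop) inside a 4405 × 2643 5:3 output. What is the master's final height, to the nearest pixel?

First fit — 2.39:1 into 1185×948 spans the width: 1185.00 × 495.82.
5:4 in 4405×2643: fills the height, so the intermediate becomes 3303.75 × 2643.00 — a scale of ×2.7880.
Applying the same ×2.7880: 495.82 → 1382.32.

1382 px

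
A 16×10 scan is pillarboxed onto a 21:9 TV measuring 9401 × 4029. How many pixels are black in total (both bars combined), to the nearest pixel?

16×10 is narrower than 21:9, so it spans the full height.
The scan is 4029 × 16/10 ≈ 6446.4000 px wide.
Leftover width: 9401 − 6446.4000 = 2954.6000 px.
That's 2954.6000 × 4029 ≈ 11904083 black pixels.

11904083 pixels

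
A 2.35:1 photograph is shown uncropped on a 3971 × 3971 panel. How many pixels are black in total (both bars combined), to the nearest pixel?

2.35:1 is wider than square, so it spans the full width.
Content height = 3971 / 2.350 ≈ 1689.7872 px.
3971 − 1689.7872 = 2281.2128 px of bars.
Across the 3971-px span: 2281.2128 × 3971 ≈ 9058696 px.

9058696 pixels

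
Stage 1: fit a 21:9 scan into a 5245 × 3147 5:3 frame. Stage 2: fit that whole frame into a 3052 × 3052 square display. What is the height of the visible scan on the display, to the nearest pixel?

First fit — 21:9 into 5245×3147 spans the width: 5245.00 × 2247.86.
The 5:3 canvas is width-limited in 3052×3052, giving 3052.00 × 1831.20; scale factor 0.5819.
So the scan's height is 2247.86 × 0.5819 ≈ 1308.00.

1308 px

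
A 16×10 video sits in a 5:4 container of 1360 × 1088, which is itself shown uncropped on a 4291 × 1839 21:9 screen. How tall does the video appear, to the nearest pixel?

1437 px

16×10 in 1360×1088: fills the width, so the video is 1360.00 × 850.00.
The 5:4 canvas is height-limited in 4291×1839, giving 2298.75 × 1839.00; scale factor 1.6903.
The video scales with it: height 850.00 × 1.6903 ≈ 1436.72.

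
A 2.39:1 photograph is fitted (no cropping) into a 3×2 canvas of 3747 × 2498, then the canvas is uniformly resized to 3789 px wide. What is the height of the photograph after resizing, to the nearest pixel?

At 3747×2498 the photograph is width-limited, so height = 3747 / 2.390 ≈ 1567.78 px.
Resizing to 3789 px wide multiplies everything by 1.0112: 1567.78 → 1585.36 px.

1585 px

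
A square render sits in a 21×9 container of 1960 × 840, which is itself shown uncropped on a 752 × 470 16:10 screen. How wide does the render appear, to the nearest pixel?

322 px

First fit — square into 1960×840 spans the height: 840.00 × 840.00.
The 21×9 canvas is width-limited in 752×470, giving 752.00 × 322.29; scale factor 0.3837.
The render scales with it: width 840.00 × 0.3837 ≈ 322.29.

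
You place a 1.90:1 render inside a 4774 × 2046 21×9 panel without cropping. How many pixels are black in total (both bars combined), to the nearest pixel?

1813984 pixels

1.90:1 (1.900) < 21×9 (2.333), so the render fills the height.
That makes the image 3887.4000 px wide (2046 × 1.900).
Black = 4774 − 3887.4000 = 886.6000 px.
Across the 2046-px span: 886.6000 × 2046 ≈ 1813984 px.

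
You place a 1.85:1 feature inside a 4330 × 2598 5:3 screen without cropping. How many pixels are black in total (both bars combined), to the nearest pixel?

1114799 pixels

1.85:1 (1.850) > 5:3 (1.667), so the feature fills the width.
The feature is 4330 / 1.850 ≈ 2340.5405 px tall.
Leftover height: 2598 − 2340.5405 = 257.4595 px.
That's 257.4595 × 4330 ≈ 1114799 black pixels.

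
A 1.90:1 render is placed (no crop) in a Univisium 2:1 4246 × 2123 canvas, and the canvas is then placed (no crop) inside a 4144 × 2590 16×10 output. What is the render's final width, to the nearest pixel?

1.90:1 in 4246×2123: fills the height, so the render is 4033.70 × 2123.00.
The Univisium 2:1 canvas is width-limited in 4144×2590, giving 4144.00 × 2072.00; scale factor 0.9760.
The render scales with it: width 4033.70 × 0.9760 ≈ 3936.80.

3937 px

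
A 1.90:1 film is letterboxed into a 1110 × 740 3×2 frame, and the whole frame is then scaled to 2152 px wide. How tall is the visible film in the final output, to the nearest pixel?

Fitted into 1110×740, the film spans the width; its height is 1110 / 1.900 ≈ 584.21 px.
Scaling 1110 → 2152 is ×1.9387, so the height becomes 584.21 × 1.9387 ≈ 1132.63 px.

1133 px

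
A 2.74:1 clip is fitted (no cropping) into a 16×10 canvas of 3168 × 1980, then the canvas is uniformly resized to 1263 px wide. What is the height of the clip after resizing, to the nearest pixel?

In the 3168×1980 frame the clip fills the width: height = 3168 / 2.740 ≈ 1156.20 px.
Resizing to 1263 px wide multiplies everything by 0.3987: 1156.20 → 460.95 px.

461 px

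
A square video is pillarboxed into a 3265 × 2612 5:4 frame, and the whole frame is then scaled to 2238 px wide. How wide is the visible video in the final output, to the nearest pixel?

1790 px

In the 3265×2612 frame the video fills the height: width = 2612 × 1/1 ≈ 2612.00 px.
Scaling 3265 → 2238 is ×0.6855, so the width becomes 2612.00 × 0.6855 ≈ 1790.40 px.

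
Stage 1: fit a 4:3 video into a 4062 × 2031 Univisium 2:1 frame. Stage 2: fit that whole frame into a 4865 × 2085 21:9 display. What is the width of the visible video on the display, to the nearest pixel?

4:3 in 4062×2031: fills the height, so the video is 2708.00 × 2031.00.
Second fit — the Univisium 2:1 canvas into 4865×2085 spans the height: 4170.00 × 2085.00 (×1.0266 from 4062×2031).
Applying the same ×1.0266: 2708.00 → 2780.00.

2780 px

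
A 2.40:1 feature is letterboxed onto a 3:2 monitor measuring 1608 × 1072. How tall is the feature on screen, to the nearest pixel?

670 px

Since 2.400 > 1.500, the feature is width-limited.
Content height = 1608 / 2.400 ≈ 670.00 px.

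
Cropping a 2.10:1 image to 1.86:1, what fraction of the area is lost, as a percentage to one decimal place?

Going from 2.10:1 to 1.86:1 means cutting width while keeping height.
Area ratio = (1.860)/(2.100) = 88.57%; the remaining 11.43% is cropped out.

11.4%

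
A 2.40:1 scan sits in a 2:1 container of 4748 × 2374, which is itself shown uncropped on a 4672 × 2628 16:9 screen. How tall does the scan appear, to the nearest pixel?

1947 px

First fit — 2.40:1 into 4748×2374 spans the width: 4748.00 × 1978.33.
2:1 in 4672×2628: fills the width, so the intermediate becomes 4672.00 × 2336.00 — a scale of ×0.9840.
Applying the same ×0.9840: 1978.33 → 1946.67.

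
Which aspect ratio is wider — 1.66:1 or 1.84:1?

1.84:1

1.66 and 1.84; 1.84 > 1.66.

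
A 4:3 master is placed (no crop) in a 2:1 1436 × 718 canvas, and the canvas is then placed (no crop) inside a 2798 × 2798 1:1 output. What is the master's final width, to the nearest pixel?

First fit — 4:3 into 1436×718 spans the height: 957.33 × 718.00.
Second fit — the 2:1 canvas into 2798×2798 spans the width: 2798.00 × 1399.00 (×1.9485 from 1436×718).
The master scales with it: width 957.33 × 1.9485 ≈ 1865.33.

1865 px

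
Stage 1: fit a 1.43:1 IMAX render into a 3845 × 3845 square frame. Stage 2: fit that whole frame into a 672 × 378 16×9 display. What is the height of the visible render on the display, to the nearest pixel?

First fit — 1.43:1 IMAX into 3845×3845 spans the width: 3845.00 × 2688.81.
The square canvas is height-limited in 672×378, giving 378.00 × 378.00; scale factor 0.0983.
Applying the same ×0.0983: 2688.81 → 264.34.

264 px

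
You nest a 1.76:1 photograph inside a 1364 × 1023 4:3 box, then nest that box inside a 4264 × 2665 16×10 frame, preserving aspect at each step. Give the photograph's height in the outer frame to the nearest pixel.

1.76:1 in 1364×1023: fills the width, so the photograph is 1364.00 × 775.00.
Second fit — the 4:3 canvas into 4264×2665 spans the height: 3553.33 × 2665.00 (×2.6051 from 1364×1023).
The photograph scales with it: height 775.00 × 2.6051 ≈ 2018.94.

2019 px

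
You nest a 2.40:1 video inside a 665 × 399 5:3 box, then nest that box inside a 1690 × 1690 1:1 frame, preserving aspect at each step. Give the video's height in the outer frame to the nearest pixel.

First fit — 2.40:1 into 665×399 spans the width: 665.00 × 277.08.
The 5:3 canvas is width-limited in 1690×1690, giving 1690.00 × 1014.00; scale factor 2.5414.
So the video's height is 277.08 × 2.5414 ≈ 704.17.

704 px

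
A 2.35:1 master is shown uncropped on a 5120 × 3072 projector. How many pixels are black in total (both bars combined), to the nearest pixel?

2.35:1 is wider than 5:3, so it spans the full width.
The master is 5120 / 2.350 ≈ 2178.7234 px tall.
Leftover height: 3072 − 2178.7234 = 893.2766 px.
Bar area = 893.2766 × 5120 ≈ 4573576 px.

4573576 pixels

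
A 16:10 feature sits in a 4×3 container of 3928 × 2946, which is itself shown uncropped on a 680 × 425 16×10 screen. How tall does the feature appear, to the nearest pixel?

354 px

First fit — 16:10 into 3928×2946 spans the width: 3928.00 × 2455.00.
Second fit — the 4×3 canvas into 680×425 spans the height: 566.67 × 425.00 (×0.1443 from 3928×2946).
Applying the same ×0.1443: 2455.00 → 354.17.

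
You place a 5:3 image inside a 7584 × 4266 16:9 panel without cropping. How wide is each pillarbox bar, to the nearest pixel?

5:3 is narrower than 16:9, so it spans the full height.
Content width = 4266 × 5/3 ≈ 7110.00 px.
Leftover width: 7584 − 7110.00 = 474.00 px → 237.00 each side.

237 px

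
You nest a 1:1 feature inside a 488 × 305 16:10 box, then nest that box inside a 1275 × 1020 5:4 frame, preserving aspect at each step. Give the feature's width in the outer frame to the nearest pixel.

First fit — 1:1 into 488×305 spans the height: 305.00 × 305.00.
The 16:10 canvas is width-limited in 1275×1020, giving 1275.00 × 796.88; scale factor 2.6127.
The feature scales with it: width 305.00 × 2.6127 ≈ 796.88.

797 px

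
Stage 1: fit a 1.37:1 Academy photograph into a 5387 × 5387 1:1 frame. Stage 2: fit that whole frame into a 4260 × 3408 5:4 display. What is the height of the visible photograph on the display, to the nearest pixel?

First fit — 1.37:1 Academy into 5387×5387 spans the width: 5387.00 × 3932.12.
Second fit — the 1:1 canvas into 4260×3408 spans the height: 3408.00 × 3408.00 (×0.6326 from 5387×5387).
Applying the same ×0.6326: 3932.12 → 2487.59.

2488 px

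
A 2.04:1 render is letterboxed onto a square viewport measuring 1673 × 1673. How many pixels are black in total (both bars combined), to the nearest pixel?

1426905 pixels

Since 2.040 > 1.000, the render is width-limited.
Content height = 1673 / 2.040 ≈ 820.0980 px.
Leftover height: 1673 − 820.0980 = 852.9020 px.
Across the 1673-px span: 852.9020 × 1673 ≈ 1426905 px.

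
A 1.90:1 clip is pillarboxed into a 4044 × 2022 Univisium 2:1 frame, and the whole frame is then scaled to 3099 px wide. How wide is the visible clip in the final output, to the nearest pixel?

At 4044×2022 the clip is height-limited, so width = 2022 × 1.900 ≈ 3841.80 px.
The frame scales by 3099/4044 = 0.7663; 3841.80 × 0.7663 ≈ 2944.05 px.

2944 px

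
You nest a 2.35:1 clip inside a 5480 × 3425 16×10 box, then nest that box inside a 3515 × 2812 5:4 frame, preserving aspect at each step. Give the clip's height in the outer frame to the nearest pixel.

Inside the 5480×3425 canvas the clip is width-limited at 5480.00 × 2331.91.
16×10 in 3515×2812: fills the width, so the intermediate becomes 3515.00 × 2196.88 — a scale of ×0.6414.
So the clip's height is 2331.91 × 0.6414 ≈ 1495.74.

1496 px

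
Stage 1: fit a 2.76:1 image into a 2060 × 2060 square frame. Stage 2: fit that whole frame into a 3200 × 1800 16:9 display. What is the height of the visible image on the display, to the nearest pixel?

First fit — 2.76:1 into 2060×2060 spans the width: 2060.00 × 746.38.
Second fit — the square canvas into 3200×1800 spans the height: 1800.00 × 1800.00 (×0.8738 from 2060×2060).
The image scales with it: height 746.38 × 0.8738 ≈ 652.17.

652 px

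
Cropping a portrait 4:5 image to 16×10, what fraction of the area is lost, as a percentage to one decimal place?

50.0%

The width stays; only height is cut (since 16×10 is wider than portrait 4:5).
Fraction kept = (0.800)/(1.600) ≈ 50.00%, so 50.00% is lost.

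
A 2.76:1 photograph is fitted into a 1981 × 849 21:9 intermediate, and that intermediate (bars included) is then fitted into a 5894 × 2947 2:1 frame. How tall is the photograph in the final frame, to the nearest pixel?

2.76:1 in 1981×849: fills the width, so the photograph is 1981.00 × 717.75.
Second fit — the 21:9 canvas into 5894×2947 spans the width: 5894.00 × 2526.00 (×2.9753 from 1981×849).
So the photograph's height is 717.75 × 2.9753 ≈ 2135.51.

2136 px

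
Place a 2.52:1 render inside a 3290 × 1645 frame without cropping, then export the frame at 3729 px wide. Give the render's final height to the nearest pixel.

1480 px

At 3290×1645 the render is width-limited, so height = 3290 / 2.520 ≈ 1305.56 px.
The frame scales by 3729/3290 = 1.1334; 1305.56 × 1.1334 ≈ 1479.76 px.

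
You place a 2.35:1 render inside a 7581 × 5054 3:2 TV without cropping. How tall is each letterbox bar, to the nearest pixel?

914 px

2.35:1 is wider than 3:2, so it spans the full width.
That makes the image 3225.96 px tall (7581 / 2.350).
Leftover height: 5054 − 3225.96 = 1828.04 px → 914.02 each side.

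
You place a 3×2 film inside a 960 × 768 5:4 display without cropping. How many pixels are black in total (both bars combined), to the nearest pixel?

Since 1.500 > 1.250, the film is width-limited.
Content height = 960 × 2/3 ≈ 640.0000 px.
768 − 640.0000 = 128.0000 px of bars.
Across the 960-px span: 128.0000 × 960 ≈ 122880 px.

122880 pixels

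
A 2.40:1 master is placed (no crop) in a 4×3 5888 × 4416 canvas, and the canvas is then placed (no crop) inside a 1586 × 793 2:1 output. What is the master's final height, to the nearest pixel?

2.40:1 in 5888×4416: fills the width, so the master is 5888.00 × 2453.33.
4×3 in 1586×793: fills the height, so the intermediate becomes 1057.33 × 793.00 — a scale of ×0.1796.
The master scales with it: height 2453.33 × 0.1796 ≈ 440.56.

441 px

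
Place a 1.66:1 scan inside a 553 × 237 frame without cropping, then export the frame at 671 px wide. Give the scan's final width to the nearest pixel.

Fitted into 553×237, the scan spans the height; its width is 237 × 1.660 ≈ 393.42 px.
The frame scales by 671/553 = 1.2134; 393.42 × 1.2134 ≈ 477.37 px.

477 px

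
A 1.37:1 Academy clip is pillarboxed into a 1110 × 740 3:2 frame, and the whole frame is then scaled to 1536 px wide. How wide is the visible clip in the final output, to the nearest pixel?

In the 1110×740 frame the clip fills the height: width = 740 × 1.370 ≈ 1013.80 px.
The frame scales by 1536/1110 = 1.3838; 1013.80 × 1.3838 ≈ 1402.88 px.

1403 px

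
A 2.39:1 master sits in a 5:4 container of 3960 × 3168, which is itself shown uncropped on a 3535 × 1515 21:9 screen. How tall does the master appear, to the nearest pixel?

792 px

First fit — 2.39:1 into 3960×3168 spans the width: 3960.00 × 1656.90.
5:4 in 3535×1515: fills the height, so the intermediate becomes 1893.75 × 1515.00 — a scale of ×0.4782.
So the master's height is 1656.90 × 0.4782 ≈ 792.36.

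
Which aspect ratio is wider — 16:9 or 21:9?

16:9 = 1.778 and 21:9 = 2.333; 2.333 > 1.778.

21:9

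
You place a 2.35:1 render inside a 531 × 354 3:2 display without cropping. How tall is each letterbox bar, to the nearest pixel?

64 px

2.35:1 (2.350) > 3:2 (1.500), so the render fills the width.
Content height = 531 / 2.350 ≈ 225.96 px.
Black = 354 − 225.96 = 128.04 px, or 64.02 per bar.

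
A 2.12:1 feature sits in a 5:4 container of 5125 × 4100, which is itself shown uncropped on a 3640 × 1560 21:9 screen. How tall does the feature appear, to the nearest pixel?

920 px

2.12:1 in 5125×4100: fills the width, so the feature is 5125.00 × 2417.45.
5:4 in 3640×1560: fills the height, so the intermediate becomes 1950.00 × 1560.00 — a scale of ×0.3805.
The feature scales with it: height 2417.45 × 0.3805 ≈ 919.81.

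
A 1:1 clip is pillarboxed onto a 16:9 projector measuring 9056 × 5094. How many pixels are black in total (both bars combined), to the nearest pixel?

Since 1.000 < 1.778, the clip is height-limited.
That makes the image 5094.0000 px wide (5094 × 1/1).
Black = 9056 − 5094.0000 = 3962.0000 px.
Across the 5094-px span: 3962.0000 × 5094 ≈ 20182428 px.

20182428 pixels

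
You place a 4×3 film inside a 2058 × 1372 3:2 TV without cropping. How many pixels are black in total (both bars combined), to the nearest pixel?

313731 pixels

4×3 (1.333) < 3:2 (1.500), so the film fills the height.
Content width = 1372 × 4/3 ≈ 1829.3333 px.
Black = 2058 − 1829.3333 = 228.6667 px.
That's 228.6667 × 1372 ≈ 313731 black pixels.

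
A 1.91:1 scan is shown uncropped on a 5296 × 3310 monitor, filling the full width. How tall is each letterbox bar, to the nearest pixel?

269 px

Content height = 5296 / 1.910 ≈ 2772.77 px.
3310 − 2772.77 = 537.23 px of bars (268.61 each).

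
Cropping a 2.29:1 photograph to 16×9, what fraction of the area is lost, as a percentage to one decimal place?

22.4%

The height stays; only width is cut (since 16×9 is narrower than 2.29:1).
(1.778)/(2.290) ≈ 0.776 of the area survives, leaving 22.37% discarded.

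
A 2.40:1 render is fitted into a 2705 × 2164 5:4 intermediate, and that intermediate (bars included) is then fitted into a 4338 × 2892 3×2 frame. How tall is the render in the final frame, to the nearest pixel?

2.40:1 in 2705×2164: fills the width, so the render is 2705.00 × 1127.08.
5:4 in 4338×2892: fills the height, so the intermediate becomes 3615.00 × 2892.00 — a scale of ×1.3364.
Applying the same ×1.3364: 1127.08 → 1506.25.

1506 px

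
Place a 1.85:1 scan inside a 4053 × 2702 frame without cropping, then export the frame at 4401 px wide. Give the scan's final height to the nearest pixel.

2379 px

Fitted into 4053×2702, the scan spans the width; its height is 4053 / 1.850 ≈ 2190.81 px.
Resizing to 4401 px wide multiplies everything by 1.0859: 2190.81 → 2378.92 px.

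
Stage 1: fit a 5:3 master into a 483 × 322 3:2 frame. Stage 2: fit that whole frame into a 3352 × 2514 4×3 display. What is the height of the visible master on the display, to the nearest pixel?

2011 px

5:3 in 483×322: fills the width, so the master is 483.00 × 289.80.
The 3:2 canvas is width-limited in 3352×2514, giving 3352.00 × 2234.67; scale factor 6.9400.
Applying the same ×6.9400: 289.80 → 2011.20.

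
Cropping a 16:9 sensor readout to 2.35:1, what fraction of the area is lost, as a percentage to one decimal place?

The width stays; only height is cut (since 2.35:1 is wider than 16:9).
(1.778)/(2.350) ≈ 0.757 of the area survives, leaving 24.35% discarded.

24.3%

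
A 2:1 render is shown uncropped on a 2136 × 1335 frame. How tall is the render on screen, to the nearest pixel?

1068 px

2:1 is wider than 16×10, so it spans the full width.
That makes the image 1068.00 px tall (2136 × 1/2).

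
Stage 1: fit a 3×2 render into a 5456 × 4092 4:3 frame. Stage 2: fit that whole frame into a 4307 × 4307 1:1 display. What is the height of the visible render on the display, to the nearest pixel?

Inside the 5456×4092 canvas the render is width-limited at 5456.00 × 3637.33.
4:3 in 4307×4307: fills the width, so the intermediate becomes 4307.00 × 3230.25 — a scale of ×0.7894.
So the render's height is 3637.33 × 0.7894 ≈ 2871.33.

2871 px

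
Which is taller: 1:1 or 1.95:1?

1:1

1 and 1.95; 1.95 > 1. The smaller width-to-height ratio is the taller frame.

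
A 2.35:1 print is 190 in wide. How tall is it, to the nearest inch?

81 in

190 / 2.350 = 80.85.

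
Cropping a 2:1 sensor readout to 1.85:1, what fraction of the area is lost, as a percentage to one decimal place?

7.5%

The height stays; only width is cut (since 1.85:1 is narrower than 2:1).
Fraction kept = (1.850)/(2.000) ≈ 92.50%, so 7.50% is lost.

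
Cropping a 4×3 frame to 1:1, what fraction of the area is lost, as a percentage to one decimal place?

25.0%

Going from 4×3 to 1:1 means cutting width while keeping height.
Area ratio = (1.000)/(1.333) = 75.00%; the remaining 25.00% is cropped out.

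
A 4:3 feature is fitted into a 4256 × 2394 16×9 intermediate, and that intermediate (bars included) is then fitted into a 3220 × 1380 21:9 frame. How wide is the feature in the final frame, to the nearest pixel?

Inside the 4256×2394 canvas the feature is height-limited at 3192.00 × 2394.00.
Second fit — the 16×9 canvas into 3220×1380 spans the height: 2453.33 × 1380.00 (×0.5764 from 4256×2394).
So the feature's width is 3192.00 × 0.5764 ≈ 1840.00.

1840 px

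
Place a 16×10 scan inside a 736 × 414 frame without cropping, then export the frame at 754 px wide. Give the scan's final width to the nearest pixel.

679 px

At 736×414 the scan is height-limited, so width = 414 × 16/10 ≈ 662.40 px.
Scaling 736 → 754 is ×1.0245, so the width becomes 662.40 × 1.0245 ≈ 678.60 px.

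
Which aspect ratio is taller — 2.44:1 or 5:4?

2.44 and 5:4 = 1.25; 2.44 > 1.25. The smaller width-to-height ratio is the taller frame.

5:4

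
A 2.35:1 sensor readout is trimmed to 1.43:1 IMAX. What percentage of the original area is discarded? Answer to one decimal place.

39.1%

The height stays; only width is cut (since 1.43:1 IMAX is narrower than 2.35:1).
(1.430)/(2.350) ≈ 0.609 of the area survives, leaving 39.15% discarded.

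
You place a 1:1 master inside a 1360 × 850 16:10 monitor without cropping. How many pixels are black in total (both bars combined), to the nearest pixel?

1:1 is narrower than 16:10, so it spans the full height.
That makes the image 850.0000 px wide (850 × 1/1).
Leftover width: 1360 − 850.0000 = 510.0000 px.
That's 510.0000 × 850 ≈ 433500 black pixels.

433500 pixels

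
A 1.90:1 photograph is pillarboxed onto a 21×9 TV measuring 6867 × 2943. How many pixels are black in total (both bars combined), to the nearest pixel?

Since 1.900 < 2.333, the photograph is height-limited.
The photograph is 2943 × 1.900 ≈ 5591.7000 px wide.
Leftover width: 6867 − 5591.7000 = 1275.3000 px.
Bar area = 1275.3000 × 2943 ≈ 3753208 px.

3753208 pixels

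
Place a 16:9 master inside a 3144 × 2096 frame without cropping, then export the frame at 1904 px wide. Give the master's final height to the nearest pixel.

1071 px

At 3144×2096 the master is width-limited, so height = 3144 × 9/16 ≈ 1768.50 px.
Resizing to 1904 px wide multiplies everything by 0.6056: 1768.50 → 1071.00 px.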